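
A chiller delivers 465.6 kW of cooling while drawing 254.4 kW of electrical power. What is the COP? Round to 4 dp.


COP = 465.6 / 254.4 = 1.8302

1.8302


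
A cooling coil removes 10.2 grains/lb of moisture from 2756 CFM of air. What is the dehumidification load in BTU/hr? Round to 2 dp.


Q = 0.68 * 2756 * 10.2 = 19115.62 BTU/hr

19115.62 BTU/hr


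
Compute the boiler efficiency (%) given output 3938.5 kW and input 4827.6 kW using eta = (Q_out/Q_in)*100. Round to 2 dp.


eta = (3938.5/4827.6)*100 = 81.58 %

81.58 %


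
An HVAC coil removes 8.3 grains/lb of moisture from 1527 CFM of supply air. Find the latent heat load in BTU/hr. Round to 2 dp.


Q = 0.68 * 1527 * 8.3 = 8618.39 BTU/hr

8618.39 BTU/hr


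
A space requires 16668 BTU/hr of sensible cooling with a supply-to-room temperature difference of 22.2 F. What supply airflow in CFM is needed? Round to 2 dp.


CFM = 16668 / (1.08 * 22.2) = 695.20

695.20 CFM


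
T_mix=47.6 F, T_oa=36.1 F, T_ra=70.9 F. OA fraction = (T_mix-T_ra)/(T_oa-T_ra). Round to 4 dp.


frac = (47.6 - 70.9) / (36.1 - 70.9) = 0.6695

0.6695


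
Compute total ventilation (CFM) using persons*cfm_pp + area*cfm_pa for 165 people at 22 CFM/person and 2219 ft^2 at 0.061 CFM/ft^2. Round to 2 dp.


Total = 165*22 + 2219*0.061 = 3765.36 CFM

3765.36 CFM


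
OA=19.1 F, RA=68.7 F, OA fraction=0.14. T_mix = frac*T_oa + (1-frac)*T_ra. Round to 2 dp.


T_mix = 0.14*19.1 + 0.86*68.7 = 61.76 F

61.76 F


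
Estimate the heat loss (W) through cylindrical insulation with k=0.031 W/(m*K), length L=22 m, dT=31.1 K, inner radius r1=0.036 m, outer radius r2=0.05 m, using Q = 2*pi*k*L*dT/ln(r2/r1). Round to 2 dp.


Q = 2*pi*0.031*22*31.1/ln(0.05/0.036) = 405.68 W

405.68 W


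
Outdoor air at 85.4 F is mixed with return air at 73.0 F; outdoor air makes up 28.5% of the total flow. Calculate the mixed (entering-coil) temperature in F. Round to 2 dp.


T_mix = 73.0 + (28.5/100)*(85.4-73.0) = 76.53 F

76.53 F


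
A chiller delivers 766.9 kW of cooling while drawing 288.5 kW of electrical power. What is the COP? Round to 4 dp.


COP = 766.9 / 288.5 = 2.6582

2.6582


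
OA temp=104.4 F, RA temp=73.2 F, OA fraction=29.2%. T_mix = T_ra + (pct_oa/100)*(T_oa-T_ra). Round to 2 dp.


T_mix = 73.2 + (29.2/100)*(104.4-73.2) = 82.31 F

82.31 F


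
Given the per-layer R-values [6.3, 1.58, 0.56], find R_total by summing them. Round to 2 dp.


R_total = 6.3 + 1.58 + 0.56 = 8.44

8.44


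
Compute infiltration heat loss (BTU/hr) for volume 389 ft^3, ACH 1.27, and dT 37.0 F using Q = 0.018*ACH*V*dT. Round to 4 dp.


Q = 0.018 * 1.27 * 389 * 37.0 = 329.0240 BTU/hr

329.0240 BTU/hr


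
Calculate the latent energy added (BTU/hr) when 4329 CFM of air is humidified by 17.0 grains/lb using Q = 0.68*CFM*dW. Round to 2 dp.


Q = 0.68 * 4329 * 17.0 = 50043.24 BTU/hr

50043.24 BTU/hr


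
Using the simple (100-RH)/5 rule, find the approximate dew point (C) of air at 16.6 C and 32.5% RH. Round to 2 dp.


Td = 16.6 - (100-32.5)/5 = 3.10 C

3.10 C


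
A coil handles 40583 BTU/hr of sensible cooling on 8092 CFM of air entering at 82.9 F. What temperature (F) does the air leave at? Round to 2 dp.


dT = 40583/(1.08*8092) = 4.6437
T_leave = 82.9 - 4.6437 = 78.26 F

78.26 F


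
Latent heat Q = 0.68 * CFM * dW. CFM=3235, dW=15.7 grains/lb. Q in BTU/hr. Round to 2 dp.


Q = 0.68 * 3235 * 15.7 = 34536.86 BTU/hr

34536.86 BTU/hr


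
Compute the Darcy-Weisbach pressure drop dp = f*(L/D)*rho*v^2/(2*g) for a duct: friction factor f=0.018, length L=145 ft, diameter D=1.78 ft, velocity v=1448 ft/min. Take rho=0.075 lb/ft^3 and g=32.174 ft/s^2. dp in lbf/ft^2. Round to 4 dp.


v_fps = 1448/60 = 24.1333 ft/s
dp = 0.018*(145/1.78)*0.075*24.1333^2/(2*32.174) = 0.9954 lbf/ft^2

0.9954 lbf/ft^2


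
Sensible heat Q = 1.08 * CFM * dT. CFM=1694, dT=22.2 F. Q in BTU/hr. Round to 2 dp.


Q = 1.08 * 1694 * 22.2 = 40615.34 BTU/hr

40615.34 BTU/hr


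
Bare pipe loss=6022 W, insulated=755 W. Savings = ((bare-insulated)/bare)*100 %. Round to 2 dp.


Savings = ((6022-755)/6022)*100 = 87.46 %

87.46 %


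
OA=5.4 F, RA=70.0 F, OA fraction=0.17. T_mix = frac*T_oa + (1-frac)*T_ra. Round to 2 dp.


T_mix = 0.17*5.4 + 0.83*70.0 = 59.02 F

59.02 F


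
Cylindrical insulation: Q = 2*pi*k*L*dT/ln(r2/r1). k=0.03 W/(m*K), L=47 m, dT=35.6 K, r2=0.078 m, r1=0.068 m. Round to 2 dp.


Q = 2*pi*0.03*47*35.6/ln(0.078/0.068) = 2298.75 W

2298.75 W


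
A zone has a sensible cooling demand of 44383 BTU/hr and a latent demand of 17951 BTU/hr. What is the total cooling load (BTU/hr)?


Qt = 44383 + 17951 = 62334 BTU/hr

62334 BTU/hr


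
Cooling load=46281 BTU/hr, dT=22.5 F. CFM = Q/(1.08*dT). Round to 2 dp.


CFM = 46281 / (1.08 * 22.5) = 1904.57

1904.57 CFM


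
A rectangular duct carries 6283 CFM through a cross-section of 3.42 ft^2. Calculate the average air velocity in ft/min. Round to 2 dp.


V = 6283 / 3.42 = 1837.13 ft/min

1837.13 ft/min


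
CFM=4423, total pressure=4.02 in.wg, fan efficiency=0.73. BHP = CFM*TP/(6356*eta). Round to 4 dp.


BHP = 4423 * 4.02 / (6356 * 0.73) = 3.8321 hp

3.8321 hp


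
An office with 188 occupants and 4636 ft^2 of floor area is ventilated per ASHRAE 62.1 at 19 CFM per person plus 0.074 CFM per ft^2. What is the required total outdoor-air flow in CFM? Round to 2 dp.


Total = 188*19 + 4636*0.074 = 3915.06 CFM

3915.06 CFM


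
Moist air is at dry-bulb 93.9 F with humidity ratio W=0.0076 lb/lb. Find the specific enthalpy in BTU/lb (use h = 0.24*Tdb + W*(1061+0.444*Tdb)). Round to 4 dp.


h = 0.24*93.9 + 0.0076*(1061+0.444*93.9) = 30.9165 BTU/lb

30.9165 BTU/lb


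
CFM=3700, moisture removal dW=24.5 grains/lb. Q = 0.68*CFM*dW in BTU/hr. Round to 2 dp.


Q = 0.68 * 3700 * 24.5 = 61642.00 BTU/hr

61642.00 BTU/hr


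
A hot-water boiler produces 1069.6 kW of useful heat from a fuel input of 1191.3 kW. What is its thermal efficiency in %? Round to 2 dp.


eta = (1069.6/1191.3)*100 = 89.78 %

89.78 %


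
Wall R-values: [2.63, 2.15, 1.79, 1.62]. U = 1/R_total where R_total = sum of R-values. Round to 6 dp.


R_total = 2.63 + 2.15 + 1.79 + 1.62 = 8.19
U = 1/8.19 = 0.122100

0.122100


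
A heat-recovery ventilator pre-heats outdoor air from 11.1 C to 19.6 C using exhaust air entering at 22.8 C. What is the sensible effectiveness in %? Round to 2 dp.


eff = (19.6-11.1)/(22.8-11.1)*100 = 72.65 %

72.65 %


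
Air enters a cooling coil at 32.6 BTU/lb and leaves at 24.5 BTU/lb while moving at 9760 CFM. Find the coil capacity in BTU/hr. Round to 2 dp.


Q = 4.5 * 9760 * (32.6 - 24.5) = 355752.00 BTU/hr

355752.00 BTU/hr


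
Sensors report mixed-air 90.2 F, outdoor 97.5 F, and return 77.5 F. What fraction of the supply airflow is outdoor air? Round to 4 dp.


frac = (90.2 - 77.5) / (97.5 - 77.5) = 0.6350

0.6350


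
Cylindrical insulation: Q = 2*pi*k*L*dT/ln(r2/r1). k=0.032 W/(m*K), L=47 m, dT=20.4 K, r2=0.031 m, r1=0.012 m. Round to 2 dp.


Q = 2*pi*0.032*47*20.4/ln(0.031/0.012) = 203.12 W

203.12 W


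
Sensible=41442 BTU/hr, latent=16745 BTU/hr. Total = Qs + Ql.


Qt = 41442 + 16745 = 58187 BTU/hr

58187 BTU/hr


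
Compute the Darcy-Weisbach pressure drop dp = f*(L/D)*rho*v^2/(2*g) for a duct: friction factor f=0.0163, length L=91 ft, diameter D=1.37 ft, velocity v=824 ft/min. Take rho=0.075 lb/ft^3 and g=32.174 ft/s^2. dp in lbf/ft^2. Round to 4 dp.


v_fps = 824/60 = 13.7333 ft/s
dp = 0.0163*(91/1.37)*0.075*13.7333^2/(2*32.174) = 0.2380 lbf/ft^2

0.2380 lbf/ft^2


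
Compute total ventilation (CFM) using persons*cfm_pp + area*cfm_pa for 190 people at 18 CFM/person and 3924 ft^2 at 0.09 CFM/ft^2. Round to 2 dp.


Total = 190*18 + 3924*0.09 = 3773.16 CFM

3773.16 CFM


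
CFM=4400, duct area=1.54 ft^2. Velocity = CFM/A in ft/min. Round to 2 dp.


V = 4400 / 1.54 = 2857.14 ft/min

2857.14 ft/min


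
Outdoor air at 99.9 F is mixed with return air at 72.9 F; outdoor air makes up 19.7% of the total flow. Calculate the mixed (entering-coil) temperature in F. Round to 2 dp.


T_mix = 72.9 + (19.7/100)*(99.9-72.9) = 78.22 F

78.22 F


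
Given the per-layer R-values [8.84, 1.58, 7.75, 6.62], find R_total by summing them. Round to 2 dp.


R_total = 8.84 + 1.58 + 7.75 + 6.62 = 24.79

24.79


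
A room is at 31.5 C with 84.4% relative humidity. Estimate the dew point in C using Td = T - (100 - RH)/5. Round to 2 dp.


Td = 31.5 - (100-84.4)/5 = 28.38 C

28.38 C


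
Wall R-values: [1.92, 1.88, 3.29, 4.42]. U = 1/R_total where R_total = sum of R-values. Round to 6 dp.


R_total = 1.92 + 1.88 + 3.29 + 4.42 = 11.51
U = 1/11.51 = 0.086881

0.086881


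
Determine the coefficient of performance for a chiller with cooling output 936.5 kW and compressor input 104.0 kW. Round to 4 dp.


COP = 936.5 / 104.0 = 9.0048

9.0048


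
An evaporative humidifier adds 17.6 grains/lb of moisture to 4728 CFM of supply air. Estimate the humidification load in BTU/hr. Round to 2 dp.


Q = 0.68 * 4728 * 17.6 = 56584.70 BTU/hr

56584.70 BTU/hr


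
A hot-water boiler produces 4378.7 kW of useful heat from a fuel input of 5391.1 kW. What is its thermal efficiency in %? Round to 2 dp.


eta = (4378.7/5391.1)*100 = 81.22 %

81.22 %


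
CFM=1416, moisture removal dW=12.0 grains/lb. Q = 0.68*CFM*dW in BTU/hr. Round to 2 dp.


Q = 0.68 * 1416 * 12.0 = 11554.56 BTU/hr

11554.56 BTU/hr


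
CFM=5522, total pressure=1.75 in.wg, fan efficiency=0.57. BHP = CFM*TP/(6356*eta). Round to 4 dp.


BHP = 5522 * 1.75 / (6356 * 0.57) = 2.6673 hp

2.6673 hp


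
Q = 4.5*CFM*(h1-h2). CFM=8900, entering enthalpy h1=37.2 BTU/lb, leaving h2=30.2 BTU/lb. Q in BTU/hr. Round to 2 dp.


Q = 4.5 * 8900 * (37.2 - 30.2) = 280350.00 BTU/hr

280350.00 BTU/hr


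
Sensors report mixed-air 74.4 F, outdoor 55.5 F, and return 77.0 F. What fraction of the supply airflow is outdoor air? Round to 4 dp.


frac = (74.4 - 77.0) / (55.5 - 77.0) = 0.1209

0.1209


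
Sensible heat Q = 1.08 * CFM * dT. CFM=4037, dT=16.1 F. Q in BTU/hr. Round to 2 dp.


Q = 1.08 * 4037 * 16.1 = 70195.36 BTU/hr

70195.36 BTU/hr


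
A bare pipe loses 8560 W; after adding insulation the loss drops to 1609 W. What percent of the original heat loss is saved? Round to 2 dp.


Savings = ((8560-1609)/8560)*100 = 81.20 %

81.20 %


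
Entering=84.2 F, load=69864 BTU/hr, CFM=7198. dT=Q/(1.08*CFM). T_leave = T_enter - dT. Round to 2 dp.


dT = 69864/(1.08*7198) = 8.9871
T_leave = 84.2 - 8.9871 = 75.21 F

75.21 F


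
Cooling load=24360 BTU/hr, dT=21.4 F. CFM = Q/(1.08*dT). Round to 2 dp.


CFM = 24360 / (1.08 * 21.4) = 1054.00

1054.00 CFM


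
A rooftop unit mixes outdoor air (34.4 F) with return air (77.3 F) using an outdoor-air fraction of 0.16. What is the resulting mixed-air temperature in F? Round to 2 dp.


T_mix = 0.16*34.4 + 0.84*77.3 = 70.44 F

70.44 F


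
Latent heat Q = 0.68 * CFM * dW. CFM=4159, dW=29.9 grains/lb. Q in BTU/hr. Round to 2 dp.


Q = 0.68 * 4159 * 29.9 = 84560.79 BTU/hr

84560.79 BTU/hr


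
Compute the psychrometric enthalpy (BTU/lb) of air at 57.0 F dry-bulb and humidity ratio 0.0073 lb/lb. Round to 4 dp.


h = 0.24*57.0 + 0.0073*(1061+0.444*57.0) = 21.6100 BTU/lb

21.6100 BTU/lb


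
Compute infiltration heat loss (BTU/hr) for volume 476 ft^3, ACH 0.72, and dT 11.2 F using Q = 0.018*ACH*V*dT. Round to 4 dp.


Q = 0.018 * 0.72 * 476 * 11.2 = 69.0924 BTU/hr

69.0924 BTU/hr


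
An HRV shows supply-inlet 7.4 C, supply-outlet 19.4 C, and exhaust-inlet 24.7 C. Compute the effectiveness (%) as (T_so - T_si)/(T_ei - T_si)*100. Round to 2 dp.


eff = (19.4-7.4)/(24.7-7.4)*100 = 69.36 %

69.36 %


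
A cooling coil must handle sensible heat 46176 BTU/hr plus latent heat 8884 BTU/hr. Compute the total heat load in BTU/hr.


Qt = 46176 + 8884 = 55060 BTU/hr

55060 BTU/hr


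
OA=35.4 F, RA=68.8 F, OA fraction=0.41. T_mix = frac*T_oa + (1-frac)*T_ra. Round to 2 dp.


T_mix = 0.41*35.4 + 0.59*68.8 = 55.11 F

55.11 F


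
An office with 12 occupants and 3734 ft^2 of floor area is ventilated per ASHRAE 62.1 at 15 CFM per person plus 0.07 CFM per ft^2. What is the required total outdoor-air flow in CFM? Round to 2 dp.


Total = 12*15 + 3734*0.07 = 441.38 CFM

441.38 CFM


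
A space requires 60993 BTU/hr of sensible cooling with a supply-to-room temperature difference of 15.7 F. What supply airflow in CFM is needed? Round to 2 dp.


CFM = 60993 / (1.08 * 15.7) = 3597.13

3597.13 CFM


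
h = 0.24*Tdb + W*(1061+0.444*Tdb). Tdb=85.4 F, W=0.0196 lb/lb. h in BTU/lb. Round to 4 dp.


h = 0.24*85.4 + 0.0196*(1061+0.444*85.4) = 42.0348 BTU/lb

42.0348 BTU/lb


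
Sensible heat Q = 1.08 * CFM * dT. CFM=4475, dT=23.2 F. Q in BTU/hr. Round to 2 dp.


Q = 1.08 * 4475 * 23.2 = 112125.60 BTU/hr

112125.60 BTU/hr


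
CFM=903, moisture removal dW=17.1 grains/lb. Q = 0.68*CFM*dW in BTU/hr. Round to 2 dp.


Q = 0.68 * 903 * 17.1 = 10500.08 BTU/hr

10500.08 BTU/hr


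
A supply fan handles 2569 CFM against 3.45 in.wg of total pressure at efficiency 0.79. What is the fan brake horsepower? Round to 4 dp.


BHP = 2569 * 3.45 / (6356 * 0.79) = 1.7651 hp

1.7651 hp


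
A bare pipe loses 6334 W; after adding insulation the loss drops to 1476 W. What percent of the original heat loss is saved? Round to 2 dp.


Savings = ((6334-1476)/6334)*100 = 76.70 %

76.70 %


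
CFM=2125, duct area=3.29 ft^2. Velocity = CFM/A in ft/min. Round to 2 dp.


V = 2125 / 3.29 = 645.90 ft/min

645.90 ft/min


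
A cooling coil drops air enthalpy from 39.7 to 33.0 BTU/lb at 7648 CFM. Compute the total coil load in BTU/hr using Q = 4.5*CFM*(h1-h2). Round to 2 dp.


Q = 4.5 * 7648 * (39.7 - 33.0) = 230587.20 BTU/hr

230587.20 BTU/hr


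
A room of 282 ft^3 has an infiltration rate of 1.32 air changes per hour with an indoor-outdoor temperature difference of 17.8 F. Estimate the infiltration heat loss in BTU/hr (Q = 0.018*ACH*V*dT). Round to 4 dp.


Q = 0.018 * 1.32 * 282 * 17.8 = 119.2657 BTU/hr

119.2657 BTU/hr


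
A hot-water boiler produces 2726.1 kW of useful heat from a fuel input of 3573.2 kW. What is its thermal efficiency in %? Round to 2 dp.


eta = (2726.1/3573.2)*100 = 76.29 %

76.29 %


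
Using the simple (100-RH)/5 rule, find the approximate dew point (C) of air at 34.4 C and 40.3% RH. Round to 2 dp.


Td = 34.4 - (100-40.3)/5 = 22.46 C

22.46 C


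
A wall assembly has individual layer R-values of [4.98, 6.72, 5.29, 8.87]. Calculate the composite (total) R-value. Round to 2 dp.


R_total = 4.98 + 6.72 + 5.29 + 8.87 = 25.86

25.86


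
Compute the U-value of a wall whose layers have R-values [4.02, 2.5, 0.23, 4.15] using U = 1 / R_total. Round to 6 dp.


R_total = 4.02 + 2.5 + 0.23 + 4.15 = 10.90
U = 1/10.90 = 0.091743

0.091743


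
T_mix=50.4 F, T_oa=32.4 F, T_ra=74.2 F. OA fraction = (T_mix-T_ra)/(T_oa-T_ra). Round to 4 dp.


frac = (50.4 - 74.2) / (32.4 - 74.2) = 0.5694

0.5694


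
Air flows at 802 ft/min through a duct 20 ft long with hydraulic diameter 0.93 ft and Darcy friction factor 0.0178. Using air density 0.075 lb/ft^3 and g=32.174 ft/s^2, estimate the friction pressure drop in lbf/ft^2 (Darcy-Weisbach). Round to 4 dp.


v_fps = 802/60 = 13.3667 ft/s
dp = 0.0178*(20/0.93)*0.075*13.3667^2/(2*32.174) = 0.0797 lbf/ft^2

0.0797 lbf/ft^2


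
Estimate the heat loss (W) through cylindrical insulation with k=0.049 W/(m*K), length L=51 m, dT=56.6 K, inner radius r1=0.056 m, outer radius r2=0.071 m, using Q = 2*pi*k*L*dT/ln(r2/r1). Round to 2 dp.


Q = 2*pi*0.049*51*56.6/ln(0.071/0.056) = 3744.67 W

3744.67 W


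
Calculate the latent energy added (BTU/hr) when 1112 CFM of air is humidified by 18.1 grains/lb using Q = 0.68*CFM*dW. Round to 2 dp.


Q = 0.68 * 1112 * 18.1 = 13686.50 BTU/hr

13686.50 BTU/hr


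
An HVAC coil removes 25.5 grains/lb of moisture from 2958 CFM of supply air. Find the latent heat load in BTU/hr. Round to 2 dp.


Q = 0.68 * 2958 * 25.5 = 51291.72 BTU/hr

51291.72 BTU/hr


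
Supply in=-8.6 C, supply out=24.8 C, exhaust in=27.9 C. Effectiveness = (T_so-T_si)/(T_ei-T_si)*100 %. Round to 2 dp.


eff = (24.8-(-8.6))/(27.9-(-8.6))*100 = 91.51 %

91.51 %


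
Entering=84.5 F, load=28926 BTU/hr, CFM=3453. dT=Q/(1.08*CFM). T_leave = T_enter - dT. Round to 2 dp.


dT = 28926/(1.08*3453) = 7.7565
T_leave = 84.5 - 7.7565 = 76.74 F

76.74 F


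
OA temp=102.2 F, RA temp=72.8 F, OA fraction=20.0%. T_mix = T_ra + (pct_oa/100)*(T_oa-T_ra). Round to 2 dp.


T_mix = 72.8 + (20.0/100)*(102.2-72.8) = 78.68 F

78.68 F


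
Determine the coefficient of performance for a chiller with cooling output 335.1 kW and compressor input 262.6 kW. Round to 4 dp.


COP = 335.1 / 262.6 = 1.2761

1.2761


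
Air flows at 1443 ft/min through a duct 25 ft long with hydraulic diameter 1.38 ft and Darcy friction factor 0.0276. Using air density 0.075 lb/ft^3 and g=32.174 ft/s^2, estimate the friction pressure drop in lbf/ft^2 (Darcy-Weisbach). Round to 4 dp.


v_fps = 1443/60 = 24.05 ft/s
dp = 0.0276*(25/1.38)*0.075*24.05^2/(2*32.174) = 0.3371 lbf/ft^2

0.3371 lbf/ft^2


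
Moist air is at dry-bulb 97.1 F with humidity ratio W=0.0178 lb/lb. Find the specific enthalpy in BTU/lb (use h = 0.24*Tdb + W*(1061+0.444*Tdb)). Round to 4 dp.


h = 0.24*97.1 + 0.0178*(1061+0.444*97.1) = 42.9572 BTU/lb

42.9572 BTU/lb


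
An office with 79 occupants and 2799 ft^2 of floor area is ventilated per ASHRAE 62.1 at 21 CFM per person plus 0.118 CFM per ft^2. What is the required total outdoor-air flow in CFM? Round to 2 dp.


Total = 79*21 + 2799*0.118 = 1989.28 CFM

1989.28 CFM


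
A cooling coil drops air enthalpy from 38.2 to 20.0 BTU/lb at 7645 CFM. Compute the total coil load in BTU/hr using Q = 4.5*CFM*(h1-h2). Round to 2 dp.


Q = 4.5 * 7645 * (38.2 - 20.0) = 626125.50 BTU/hr

626125.50 BTU/hr


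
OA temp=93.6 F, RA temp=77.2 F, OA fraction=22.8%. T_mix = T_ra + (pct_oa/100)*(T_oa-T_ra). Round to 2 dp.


T_mix = 77.2 + (22.8/100)*(93.6-77.2) = 80.94 F

80.94 F


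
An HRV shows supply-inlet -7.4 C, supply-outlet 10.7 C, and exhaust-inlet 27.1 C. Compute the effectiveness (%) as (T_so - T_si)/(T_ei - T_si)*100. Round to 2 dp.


eff = (10.7-(-7.4))/(27.1-(-7.4))*100 = 52.46 %

52.46 %


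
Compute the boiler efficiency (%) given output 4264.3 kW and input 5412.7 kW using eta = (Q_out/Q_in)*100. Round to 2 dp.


eta = (4264.3/5412.7)*100 = 78.78 %

78.78 %


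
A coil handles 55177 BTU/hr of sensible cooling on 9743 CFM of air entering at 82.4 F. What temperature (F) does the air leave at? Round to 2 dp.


dT = 55177/(1.08*9743) = 5.2437
T_leave = 82.4 - 5.2437 = 77.16 F

77.16 F


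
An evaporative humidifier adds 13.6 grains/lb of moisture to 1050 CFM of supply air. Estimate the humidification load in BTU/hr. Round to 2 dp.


Q = 0.68 * 1050 * 13.6 = 9710.40 BTU/hr

9710.40 BTU/hr


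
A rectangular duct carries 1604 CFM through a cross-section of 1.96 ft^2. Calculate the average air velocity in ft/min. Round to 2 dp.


V = 1604 / 1.96 = 818.37 ft/min

818.37 ft/min


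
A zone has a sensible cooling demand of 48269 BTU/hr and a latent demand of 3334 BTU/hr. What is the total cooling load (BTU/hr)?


Qt = 48269 + 3334 = 51603 BTU/hr

51603 BTU/hr


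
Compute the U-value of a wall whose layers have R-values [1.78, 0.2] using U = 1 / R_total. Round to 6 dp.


R_total = 1.78 + 0.2 = 1.98
U = 1/1.98 = 0.505051

0.505051


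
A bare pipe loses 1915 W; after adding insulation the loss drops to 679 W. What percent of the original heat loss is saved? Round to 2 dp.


Savings = ((1915-679)/1915)*100 = 64.54 %

64.54 %


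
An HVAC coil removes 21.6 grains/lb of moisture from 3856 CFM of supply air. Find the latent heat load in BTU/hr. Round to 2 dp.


Q = 0.68 * 3856 * 21.6 = 56636.93 BTU/hr

56636.93 BTU/hr


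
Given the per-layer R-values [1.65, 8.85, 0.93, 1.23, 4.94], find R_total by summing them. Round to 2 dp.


R_total = 1.65 + 8.85 + 0.93 + 1.23 + 4.94 = 17.60

17.60


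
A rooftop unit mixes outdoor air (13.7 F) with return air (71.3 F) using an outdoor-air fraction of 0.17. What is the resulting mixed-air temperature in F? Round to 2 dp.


T_mix = 0.17*13.7 + 0.83*71.3 = 61.51 F

61.51 F


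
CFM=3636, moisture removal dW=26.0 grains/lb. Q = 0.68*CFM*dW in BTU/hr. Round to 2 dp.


Q = 0.68 * 3636 * 26.0 = 64284.48 BTU/hr

64284.48 BTU/hr


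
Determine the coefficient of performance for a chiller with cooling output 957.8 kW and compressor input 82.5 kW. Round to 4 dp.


COP = 957.8 / 82.5 = 11.6097

11.6097


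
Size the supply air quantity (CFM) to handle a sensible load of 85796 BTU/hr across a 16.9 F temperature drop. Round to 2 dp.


CFM = 85796 / (1.08 * 16.9) = 4700.64

4700.64 CFM


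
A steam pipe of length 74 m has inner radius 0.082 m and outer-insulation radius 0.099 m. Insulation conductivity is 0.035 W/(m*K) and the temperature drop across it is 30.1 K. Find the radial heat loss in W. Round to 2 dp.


Q = 2*pi*0.035*74*30.1/ln(0.099/0.082) = 2599.94 W

2599.94 W


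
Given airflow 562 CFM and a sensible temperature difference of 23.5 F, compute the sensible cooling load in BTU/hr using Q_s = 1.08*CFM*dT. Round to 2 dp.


Q = 1.08 * 562 * 23.5 = 14263.56 BTU/hr

14263.56 BTU/hr


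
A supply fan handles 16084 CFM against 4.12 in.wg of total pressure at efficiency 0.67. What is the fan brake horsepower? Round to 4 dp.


BHP = 16084 * 4.12 / (6356 * 0.67) = 15.5608 hp

15.5608 hp


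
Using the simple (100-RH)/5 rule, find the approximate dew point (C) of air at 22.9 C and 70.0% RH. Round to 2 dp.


Td = 22.9 - (100-70.0)/5 = 16.90 C

16.90 C


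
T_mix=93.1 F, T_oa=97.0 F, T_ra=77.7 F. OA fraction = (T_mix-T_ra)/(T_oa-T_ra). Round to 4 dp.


frac = (93.1 - 77.7) / (97.0 - 77.7) = 0.7979

0.7979


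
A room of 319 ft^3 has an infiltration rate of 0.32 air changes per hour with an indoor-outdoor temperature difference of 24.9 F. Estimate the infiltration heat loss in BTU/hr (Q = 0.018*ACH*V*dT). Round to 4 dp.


Q = 0.018 * 0.32 * 319 * 24.9 = 45.7523 BTU/hr

45.7523 BTU/hr


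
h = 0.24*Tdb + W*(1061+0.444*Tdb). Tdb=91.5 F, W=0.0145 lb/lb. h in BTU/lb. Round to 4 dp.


h = 0.24*91.5 + 0.0145*(1061+0.444*91.5) = 37.9336 BTU/lb

37.9336 BTU/lb


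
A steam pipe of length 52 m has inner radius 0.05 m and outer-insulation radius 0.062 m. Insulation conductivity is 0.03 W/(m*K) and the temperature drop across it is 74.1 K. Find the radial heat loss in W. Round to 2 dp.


Q = 2*pi*0.03*52*74.1/ln(0.062/0.05) = 3376.44 W

3376.44 W


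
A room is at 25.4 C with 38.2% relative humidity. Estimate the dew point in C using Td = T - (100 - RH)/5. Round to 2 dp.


Td = 25.4 - (100-38.2)/5 = 13.04 C

13.04 C


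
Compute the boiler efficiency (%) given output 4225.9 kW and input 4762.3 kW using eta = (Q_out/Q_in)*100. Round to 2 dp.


eta = (4225.9/4762.3)*100 = 88.74 %

88.74 %


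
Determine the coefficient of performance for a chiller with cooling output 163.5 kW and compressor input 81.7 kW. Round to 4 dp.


COP = 163.5 / 81.7 = 2.0012

2.0012


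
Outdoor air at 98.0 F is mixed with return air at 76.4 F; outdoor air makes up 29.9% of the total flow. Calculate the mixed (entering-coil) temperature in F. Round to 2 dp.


T_mix = 76.4 + (29.9/100)*(98.0-76.4) = 82.86 F

82.86 F


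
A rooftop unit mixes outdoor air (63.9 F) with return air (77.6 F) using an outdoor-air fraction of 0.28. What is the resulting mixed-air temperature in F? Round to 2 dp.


T_mix = 0.28*63.9 + 0.72*77.6 = 73.76 F

73.76 F


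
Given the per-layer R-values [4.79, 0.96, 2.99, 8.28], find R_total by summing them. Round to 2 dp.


R_total = 4.79 + 0.96 + 2.99 + 8.28 = 17.02

17.02


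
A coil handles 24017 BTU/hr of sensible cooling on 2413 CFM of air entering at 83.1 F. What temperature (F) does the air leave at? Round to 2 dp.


dT = 24017/(1.08*2413) = 9.2159
T_leave = 83.1 - 9.2159 = 73.88 F

73.88 F


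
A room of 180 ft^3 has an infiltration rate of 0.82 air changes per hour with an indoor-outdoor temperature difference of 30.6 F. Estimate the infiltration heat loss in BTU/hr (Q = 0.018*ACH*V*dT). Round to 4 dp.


Q = 0.018 * 0.82 * 180 * 30.6 = 81.2981 BTU/hr

81.2981 BTU/hr


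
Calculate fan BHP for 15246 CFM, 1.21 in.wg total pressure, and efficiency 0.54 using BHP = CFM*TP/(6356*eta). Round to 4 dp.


BHP = 15246 * 1.21 / (6356 * 0.54) = 5.3748 hp

5.3748 hp


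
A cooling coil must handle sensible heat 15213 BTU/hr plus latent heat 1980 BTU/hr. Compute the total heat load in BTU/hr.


Qt = 15213 + 1980 = 17193 BTU/hr

17193 BTU/hr


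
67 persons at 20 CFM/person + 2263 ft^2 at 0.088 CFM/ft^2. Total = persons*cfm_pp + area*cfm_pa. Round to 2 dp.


Total = 67*20 + 2263*0.088 = 1539.14 CFM

1539.14 CFM


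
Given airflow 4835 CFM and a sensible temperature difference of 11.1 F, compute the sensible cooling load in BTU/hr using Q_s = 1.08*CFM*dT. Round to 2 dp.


Q = 1.08 * 4835 * 11.1 = 57961.98 BTU/hr

57961.98 BTU/hr


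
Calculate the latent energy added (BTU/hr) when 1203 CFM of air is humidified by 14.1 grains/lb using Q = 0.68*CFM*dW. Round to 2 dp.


Q = 0.68 * 1203 * 14.1 = 11534.36 BTU/hr

11534.36 BTU/hr


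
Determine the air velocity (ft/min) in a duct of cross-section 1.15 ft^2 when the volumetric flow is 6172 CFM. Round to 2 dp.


V = 6172 / 1.15 = 5366.96 ft/min

5366.96 ft/min


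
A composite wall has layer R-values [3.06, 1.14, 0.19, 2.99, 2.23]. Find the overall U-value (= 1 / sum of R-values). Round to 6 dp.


R_total = 3.06 + 1.14 + 0.19 + 2.99 + 2.23 = 9.61
U = 1/9.61 = 0.104058

0.104058


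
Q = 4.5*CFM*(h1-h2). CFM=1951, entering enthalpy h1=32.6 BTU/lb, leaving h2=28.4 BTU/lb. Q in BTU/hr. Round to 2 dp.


Q = 4.5 * 1951 * (32.6 - 28.4) = 36873.90 BTU/hr

36873.90 BTU/hr


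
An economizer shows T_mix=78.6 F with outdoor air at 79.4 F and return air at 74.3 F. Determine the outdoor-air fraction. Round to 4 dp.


frac = (78.6 - 74.3) / (79.4 - 74.3) = 0.8431

0.8431


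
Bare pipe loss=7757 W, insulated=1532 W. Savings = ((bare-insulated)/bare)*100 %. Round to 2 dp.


Savings = ((7757-1532)/7757)*100 = 80.25 %

80.25 %


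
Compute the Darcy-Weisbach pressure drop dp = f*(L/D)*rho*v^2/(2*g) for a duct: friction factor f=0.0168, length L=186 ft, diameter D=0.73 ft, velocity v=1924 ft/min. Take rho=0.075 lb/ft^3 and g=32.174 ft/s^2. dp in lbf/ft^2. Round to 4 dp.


v_fps = 1924/60 = 32.0667 ft/s
dp = 0.0168*(186/0.73)*0.075*32.0667^2/(2*32.174) = 5.1302 lbf/ft^2

5.1302 lbf/ft^2


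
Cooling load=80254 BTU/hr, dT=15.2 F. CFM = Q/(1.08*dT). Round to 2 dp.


CFM = 80254 / (1.08 * 15.2) = 4888.77

4888.77 CFM


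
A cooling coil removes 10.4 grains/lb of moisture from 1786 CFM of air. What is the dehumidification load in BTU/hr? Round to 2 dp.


Q = 0.68 * 1786 * 10.4 = 12630.59 BTU/hr

12630.59 BTU/hr


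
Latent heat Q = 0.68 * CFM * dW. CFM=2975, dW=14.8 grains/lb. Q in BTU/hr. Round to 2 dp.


Q = 0.68 * 2975 * 14.8 = 29940.40 BTU/hr

29940.40 BTU/hr


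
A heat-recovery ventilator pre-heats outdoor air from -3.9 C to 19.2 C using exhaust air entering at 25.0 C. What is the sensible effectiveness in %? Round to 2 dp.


eff = (19.2-(-3.9))/(25.0-(-3.9))*100 = 79.93 %

79.93 %


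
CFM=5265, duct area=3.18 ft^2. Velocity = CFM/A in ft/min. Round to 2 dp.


V = 5265 / 3.18 = 1655.66 ft/min

1655.66 ft/min


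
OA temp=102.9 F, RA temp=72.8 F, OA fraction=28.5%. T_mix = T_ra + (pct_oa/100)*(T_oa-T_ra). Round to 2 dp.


T_mix = 72.8 + (28.5/100)*(102.9-72.8) = 81.38 F

81.38 F


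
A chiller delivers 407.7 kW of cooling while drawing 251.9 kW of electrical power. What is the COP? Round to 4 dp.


COP = 407.7 / 251.9 = 1.6185

1.6185


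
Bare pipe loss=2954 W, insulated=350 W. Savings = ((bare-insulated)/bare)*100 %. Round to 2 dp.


Savings = ((2954-350)/2954)*100 = 88.15 %

88.15 %


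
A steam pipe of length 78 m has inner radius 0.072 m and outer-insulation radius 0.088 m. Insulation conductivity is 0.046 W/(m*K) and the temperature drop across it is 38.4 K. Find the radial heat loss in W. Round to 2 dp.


Q = 2*pi*0.046*78*38.4/ln(0.088/0.072) = 4313.99 W

4313.99 W


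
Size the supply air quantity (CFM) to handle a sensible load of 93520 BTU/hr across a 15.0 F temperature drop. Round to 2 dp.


CFM = 93520 / (1.08 * 15.0) = 5772.84

5772.84 CFM


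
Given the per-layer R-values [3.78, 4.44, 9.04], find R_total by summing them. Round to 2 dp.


R_total = 3.78 + 4.44 + 9.04 = 17.26

17.26


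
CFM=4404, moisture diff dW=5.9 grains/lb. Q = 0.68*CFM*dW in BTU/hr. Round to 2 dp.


Q = 0.68 * 4404 * 5.9 = 17668.85 BTU/hr

17668.85 BTU/hr


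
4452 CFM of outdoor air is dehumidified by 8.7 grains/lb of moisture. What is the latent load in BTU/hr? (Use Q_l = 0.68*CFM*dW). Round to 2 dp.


Q = 0.68 * 4452 * 8.7 = 26338.03 BTU/hr

26338.03 BTU/hr


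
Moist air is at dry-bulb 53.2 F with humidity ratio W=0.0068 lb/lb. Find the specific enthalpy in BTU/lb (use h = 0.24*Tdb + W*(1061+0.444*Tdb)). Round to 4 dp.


h = 0.24*53.2 + 0.0068*(1061+0.444*53.2) = 20.1434 BTU/lb

20.1434 BTU/lb


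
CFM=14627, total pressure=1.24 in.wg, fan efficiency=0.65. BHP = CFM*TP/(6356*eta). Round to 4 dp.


BHP = 14627 * 1.24 / (6356 * 0.65) = 4.3902 hp

4.3902 hp


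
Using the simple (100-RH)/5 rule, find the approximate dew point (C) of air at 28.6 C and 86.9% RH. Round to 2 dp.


Td = 28.6 - (100-86.9)/5 = 25.98 C

25.98 C


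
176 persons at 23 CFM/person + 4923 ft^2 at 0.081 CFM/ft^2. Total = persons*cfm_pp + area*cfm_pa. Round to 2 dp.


Total = 176*23 + 4923*0.081 = 4446.76 CFM

4446.76 CFM


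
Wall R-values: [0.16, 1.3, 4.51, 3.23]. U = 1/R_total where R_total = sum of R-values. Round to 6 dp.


R_total = 0.16 + 1.3 + 4.51 + 3.23 = 9.20
U = 1/9.20 = 0.108696

0.108696


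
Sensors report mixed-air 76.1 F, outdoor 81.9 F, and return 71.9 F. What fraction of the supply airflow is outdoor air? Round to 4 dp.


frac = (76.1 - 71.9) / (81.9 - 71.9) = 0.4200

0.4200


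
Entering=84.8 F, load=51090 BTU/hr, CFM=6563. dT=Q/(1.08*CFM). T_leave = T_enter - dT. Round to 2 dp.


dT = 51090/(1.08*6563) = 7.2079
T_leave = 84.8 - 7.2079 = 77.59 F

77.59 F


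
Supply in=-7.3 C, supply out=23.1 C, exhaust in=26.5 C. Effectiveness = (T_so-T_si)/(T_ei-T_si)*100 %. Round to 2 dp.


eff = (23.1-(-7.3))/(26.5-(-7.3))*100 = 89.94 %

89.94 %


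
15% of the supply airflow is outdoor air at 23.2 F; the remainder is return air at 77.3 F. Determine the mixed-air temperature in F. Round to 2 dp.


T_mix = 0.15*23.2 + 0.85*77.3 = 69.19 F

69.19 F


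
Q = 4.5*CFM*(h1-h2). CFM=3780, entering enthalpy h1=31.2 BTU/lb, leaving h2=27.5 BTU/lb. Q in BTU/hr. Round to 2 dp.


Q = 4.5 * 3780 * (31.2 - 27.5) = 62937.00 BTU/hr

62937.00 BTU/hr


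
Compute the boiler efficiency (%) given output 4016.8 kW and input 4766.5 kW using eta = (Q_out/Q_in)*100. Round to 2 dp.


eta = (4016.8/4766.5)*100 = 84.27 %

84.27 %


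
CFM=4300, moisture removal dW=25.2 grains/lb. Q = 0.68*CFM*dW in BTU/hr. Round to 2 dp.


Q = 0.68 * 4300 * 25.2 = 73684.80 BTU/hr

73684.80 BTU/hr


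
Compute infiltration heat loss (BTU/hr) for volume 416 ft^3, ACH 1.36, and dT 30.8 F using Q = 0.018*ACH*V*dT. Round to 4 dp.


Q = 0.018 * 1.36 * 416 * 30.8 = 313.6573 BTU/hr

313.6573 BTU/hr


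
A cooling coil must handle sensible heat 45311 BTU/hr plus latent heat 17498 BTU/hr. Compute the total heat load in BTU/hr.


Qt = 45311 + 17498 = 62809 BTU/hr

62809 BTU/hr


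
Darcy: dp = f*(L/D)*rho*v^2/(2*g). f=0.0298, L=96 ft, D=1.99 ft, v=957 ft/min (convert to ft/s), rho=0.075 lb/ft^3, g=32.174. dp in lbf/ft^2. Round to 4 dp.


v_fps = 957/60 = 15.95 ft/s
dp = 0.0298*(96/1.99)*0.075*15.95^2/(2*32.174) = 0.4263 lbf/ft^2

0.4263 lbf/ft^2


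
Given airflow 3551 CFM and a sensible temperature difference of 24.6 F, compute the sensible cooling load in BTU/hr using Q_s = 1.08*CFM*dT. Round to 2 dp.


Q = 1.08 * 3551 * 24.6 = 94342.97 BTU/hr

94342.97 BTU/hr


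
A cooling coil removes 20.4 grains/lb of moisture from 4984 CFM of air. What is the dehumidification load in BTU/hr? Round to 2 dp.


Q = 0.68 * 4984 * 20.4 = 69138.05 BTU/hr

69138.05 BTU/hr


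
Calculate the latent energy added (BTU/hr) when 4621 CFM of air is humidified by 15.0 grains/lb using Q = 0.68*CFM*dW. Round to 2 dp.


Q = 0.68 * 4621 * 15.0 = 47134.20 BTU/hr

47134.20 BTU/hr


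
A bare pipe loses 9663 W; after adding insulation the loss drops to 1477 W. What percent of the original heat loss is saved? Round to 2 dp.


Savings = ((9663-1477)/9663)*100 = 84.71 %

84.71 %


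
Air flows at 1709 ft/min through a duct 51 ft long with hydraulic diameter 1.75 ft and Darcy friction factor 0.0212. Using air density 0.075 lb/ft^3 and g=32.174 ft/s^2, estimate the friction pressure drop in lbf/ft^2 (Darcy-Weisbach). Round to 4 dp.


v_fps = 1709/60 = 28.4833 ft/s
dp = 0.0212*(51/1.75)*0.075*28.4833^2/(2*32.174) = 0.5842 lbf/ft^2

0.5842 lbf/ft^2


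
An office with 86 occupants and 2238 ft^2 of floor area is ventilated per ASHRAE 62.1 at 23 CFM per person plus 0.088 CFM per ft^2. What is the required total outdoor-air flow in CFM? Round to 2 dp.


Total = 86*23 + 2238*0.088 = 2174.94 CFM

2174.94 CFM


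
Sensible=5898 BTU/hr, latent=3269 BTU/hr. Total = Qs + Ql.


Qt = 5898 + 3269 = 9167 BTU/hr

9167 BTU/hr


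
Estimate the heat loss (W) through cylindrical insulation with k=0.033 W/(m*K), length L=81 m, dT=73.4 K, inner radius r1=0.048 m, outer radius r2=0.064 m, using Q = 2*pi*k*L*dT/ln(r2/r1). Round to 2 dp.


Q = 2*pi*0.033*81*73.4/ln(0.064/0.048) = 4285.11 W

4285.11 W


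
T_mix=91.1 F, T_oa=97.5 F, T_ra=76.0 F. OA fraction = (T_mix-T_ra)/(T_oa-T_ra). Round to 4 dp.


frac = (91.1 - 76.0) / (97.5 - 76.0) = 0.7023

0.7023


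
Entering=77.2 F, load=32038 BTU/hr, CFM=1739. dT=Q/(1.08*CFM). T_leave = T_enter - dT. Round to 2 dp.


dT = 32038/(1.08*1739) = 17.0585
T_leave = 77.2 - 17.0585 = 60.14 F

60.14 F


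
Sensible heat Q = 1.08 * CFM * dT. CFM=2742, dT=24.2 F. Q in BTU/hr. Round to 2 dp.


Q = 1.08 * 2742 * 24.2 = 71664.91 BTU/hr

71664.91 BTU/hr


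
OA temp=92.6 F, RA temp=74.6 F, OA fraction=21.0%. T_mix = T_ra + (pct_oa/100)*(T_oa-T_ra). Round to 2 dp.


T_mix = 74.6 + (21.0/100)*(92.6-74.6) = 78.38 F

78.38 F


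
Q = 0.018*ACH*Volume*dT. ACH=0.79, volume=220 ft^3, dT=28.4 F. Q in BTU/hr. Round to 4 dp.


Q = 0.018 * 0.79 * 220 * 28.4 = 88.8466 BTU/hr

88.8466 BTU/hr


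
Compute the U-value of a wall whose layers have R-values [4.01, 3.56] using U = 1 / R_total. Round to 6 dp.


R_total = 4.01 + 3.56 = 7.57
U = 1/7.57 = 0.132100

0.132100


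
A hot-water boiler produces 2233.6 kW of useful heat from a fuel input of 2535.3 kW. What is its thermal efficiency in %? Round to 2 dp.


eta = (2233.6/2535.3)*100 = 88.10 %

88.10 %


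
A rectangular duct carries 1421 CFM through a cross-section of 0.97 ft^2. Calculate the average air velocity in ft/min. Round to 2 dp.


V = 1421 / 0.97 = 1464.95 ft/min

1464.95 ft/min


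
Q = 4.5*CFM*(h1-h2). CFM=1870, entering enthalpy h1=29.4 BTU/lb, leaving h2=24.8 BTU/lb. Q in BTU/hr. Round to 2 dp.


Q = 4.5 * 1870 * (29.4 - 24.8) = 38709.00 BTU/hr

38709.00 BTU/hr


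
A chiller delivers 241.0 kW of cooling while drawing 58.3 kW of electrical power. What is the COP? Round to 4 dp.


COP = 241.0 / 58.3 = 4.1338

4.1338


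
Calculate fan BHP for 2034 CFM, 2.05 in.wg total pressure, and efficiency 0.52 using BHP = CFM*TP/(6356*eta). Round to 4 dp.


BHP = 2034 * 2.05 / (6356 * 0.52) = 1.2616 hp

1.2616 hp


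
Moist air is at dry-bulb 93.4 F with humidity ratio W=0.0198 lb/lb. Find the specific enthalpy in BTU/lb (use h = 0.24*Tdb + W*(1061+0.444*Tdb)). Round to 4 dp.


h = 0.24*93.4 + 0.0198*(1061+0.444*93.4) = 44.2449 BTU/lb

44.2449 BTU/lb


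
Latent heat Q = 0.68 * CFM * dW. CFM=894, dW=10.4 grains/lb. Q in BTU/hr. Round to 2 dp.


Q = 0.68 * 894 * 10.4 = 6322.37 BTU/hr

6322.37 BTU/hr


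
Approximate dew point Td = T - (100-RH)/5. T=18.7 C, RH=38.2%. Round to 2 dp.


Td = 18.7 - (100-38.2)/5 = 6.34 C

6.34 C


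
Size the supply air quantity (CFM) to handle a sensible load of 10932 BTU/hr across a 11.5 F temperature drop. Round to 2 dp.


CFM = 10932 / (1.08 * 11.5) = 880.19

880.19 CFM


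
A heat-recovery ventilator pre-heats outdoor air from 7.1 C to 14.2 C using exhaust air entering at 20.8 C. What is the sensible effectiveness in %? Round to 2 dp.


eff = (14.2-7.1)/(20.8-7.1)*100 = 51.82 %

51.82 %


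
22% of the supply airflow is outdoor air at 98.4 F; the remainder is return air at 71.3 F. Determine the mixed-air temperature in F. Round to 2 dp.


T_mix = 0.22*98.4 + 0.78*71.3 = 77.26 F

77.26 F


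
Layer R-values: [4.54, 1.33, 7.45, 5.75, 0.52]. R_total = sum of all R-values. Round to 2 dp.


R_total = 4.54 + 1.33 + 7.45 + 5.75 + 0.52 = 19.59

19.59


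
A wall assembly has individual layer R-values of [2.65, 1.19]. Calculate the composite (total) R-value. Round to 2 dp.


R_total = 2.65 + 1.19 = 3.84

3.84


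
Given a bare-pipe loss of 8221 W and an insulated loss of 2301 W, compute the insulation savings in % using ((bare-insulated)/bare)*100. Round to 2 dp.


Savings = ((8221-2301)/8221)*100 = 72.01 %

72.01 %


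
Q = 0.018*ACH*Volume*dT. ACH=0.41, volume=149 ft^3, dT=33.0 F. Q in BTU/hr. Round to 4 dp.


Q = 0.018 * 0.41 * 149 * 33.0 = 36.2875 BTU/hr

36.2875 BTU/hr


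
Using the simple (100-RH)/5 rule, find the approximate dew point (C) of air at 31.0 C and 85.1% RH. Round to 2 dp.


Td = 31.0 - (100-85.1)/5 = 28.02 C

28.02 C


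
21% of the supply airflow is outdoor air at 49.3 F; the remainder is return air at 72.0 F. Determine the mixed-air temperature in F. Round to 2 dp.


T_mix = 0.21*49.3 + 0.79*72.0 = 67.23 F

67.23 F


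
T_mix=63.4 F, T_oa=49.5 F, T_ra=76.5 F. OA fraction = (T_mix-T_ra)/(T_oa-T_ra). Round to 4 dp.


frac = (63.4 - 76.5) / (49.5 - 76.5) = 0.4852

0.4852


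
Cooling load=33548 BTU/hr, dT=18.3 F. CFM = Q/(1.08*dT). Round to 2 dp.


CFM = 33548 / (1.08 * 18.3) = 1697.43

1697.43 CFM


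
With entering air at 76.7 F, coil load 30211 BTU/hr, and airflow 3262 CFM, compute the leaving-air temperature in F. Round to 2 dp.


dT = 30211/(1.08*3262) = 8.5755
T_leave = 76.7 - 8.5755 = 68.12 F

68.12 F


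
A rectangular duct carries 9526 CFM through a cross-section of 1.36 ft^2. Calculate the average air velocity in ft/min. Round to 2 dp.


V = 9526 / 1.36 = 7004.41 ft/min

7004.41 ft/min


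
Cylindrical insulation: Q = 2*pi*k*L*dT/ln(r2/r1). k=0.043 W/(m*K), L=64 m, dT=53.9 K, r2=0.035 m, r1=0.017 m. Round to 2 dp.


Q = 2*pi*0.043*64*53.9/ln(0.035/0.017) = 1290.62 W

1290.62 W


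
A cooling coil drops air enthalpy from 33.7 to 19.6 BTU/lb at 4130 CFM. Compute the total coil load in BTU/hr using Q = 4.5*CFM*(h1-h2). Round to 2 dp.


Q = 4.5 * 4130 * (33.7 - 19.6) = 262048.50 BTU/hr

262048.50 BTU/hr


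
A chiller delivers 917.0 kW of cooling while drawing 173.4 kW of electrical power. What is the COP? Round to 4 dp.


COP = 917.0 / 173.4 = 5.2884

5.2884
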